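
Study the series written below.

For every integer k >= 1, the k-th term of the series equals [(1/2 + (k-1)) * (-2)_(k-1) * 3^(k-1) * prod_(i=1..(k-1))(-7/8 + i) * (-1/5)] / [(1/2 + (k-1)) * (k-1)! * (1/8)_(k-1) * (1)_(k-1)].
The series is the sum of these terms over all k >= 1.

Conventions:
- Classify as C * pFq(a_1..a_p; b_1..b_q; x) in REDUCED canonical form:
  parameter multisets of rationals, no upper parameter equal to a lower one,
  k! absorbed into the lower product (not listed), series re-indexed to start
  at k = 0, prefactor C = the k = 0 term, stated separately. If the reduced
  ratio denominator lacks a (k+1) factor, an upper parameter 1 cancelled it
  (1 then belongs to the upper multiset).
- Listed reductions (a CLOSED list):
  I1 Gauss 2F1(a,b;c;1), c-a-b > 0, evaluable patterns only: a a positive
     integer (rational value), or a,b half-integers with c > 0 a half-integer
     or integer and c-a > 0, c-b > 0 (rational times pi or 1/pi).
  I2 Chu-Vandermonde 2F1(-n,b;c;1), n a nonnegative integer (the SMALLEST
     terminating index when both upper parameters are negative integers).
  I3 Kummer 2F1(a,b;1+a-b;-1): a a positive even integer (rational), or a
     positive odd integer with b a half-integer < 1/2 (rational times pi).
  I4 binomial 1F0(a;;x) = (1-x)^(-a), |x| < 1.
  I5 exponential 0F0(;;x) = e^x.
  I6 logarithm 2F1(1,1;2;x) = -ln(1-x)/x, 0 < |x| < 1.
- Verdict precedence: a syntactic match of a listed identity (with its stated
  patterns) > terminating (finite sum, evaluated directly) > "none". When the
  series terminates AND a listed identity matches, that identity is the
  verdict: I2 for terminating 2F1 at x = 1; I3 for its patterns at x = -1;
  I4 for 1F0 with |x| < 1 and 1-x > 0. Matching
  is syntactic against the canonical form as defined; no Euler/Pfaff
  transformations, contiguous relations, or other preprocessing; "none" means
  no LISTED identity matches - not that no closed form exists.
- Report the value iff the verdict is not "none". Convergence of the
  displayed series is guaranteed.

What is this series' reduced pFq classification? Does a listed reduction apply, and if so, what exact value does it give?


First insight: t_0 being -1/5, the running product (prefactor -1/5) telescopes to a rising factorial.
Adjacent-term ratio: r(k) = 3 * (k-2) / [(k+1) (k+1)] - rational; roots negated = parameters, x = 3, C = -1/5.

The series (x = 3) is 1F1: upper {-2}, lower {1}, prefactor -1/5. Verdict: terminating - the sum ends at index 2 because -2 is a negative integer; exact evaluation follows. Its exact value is 1/10.


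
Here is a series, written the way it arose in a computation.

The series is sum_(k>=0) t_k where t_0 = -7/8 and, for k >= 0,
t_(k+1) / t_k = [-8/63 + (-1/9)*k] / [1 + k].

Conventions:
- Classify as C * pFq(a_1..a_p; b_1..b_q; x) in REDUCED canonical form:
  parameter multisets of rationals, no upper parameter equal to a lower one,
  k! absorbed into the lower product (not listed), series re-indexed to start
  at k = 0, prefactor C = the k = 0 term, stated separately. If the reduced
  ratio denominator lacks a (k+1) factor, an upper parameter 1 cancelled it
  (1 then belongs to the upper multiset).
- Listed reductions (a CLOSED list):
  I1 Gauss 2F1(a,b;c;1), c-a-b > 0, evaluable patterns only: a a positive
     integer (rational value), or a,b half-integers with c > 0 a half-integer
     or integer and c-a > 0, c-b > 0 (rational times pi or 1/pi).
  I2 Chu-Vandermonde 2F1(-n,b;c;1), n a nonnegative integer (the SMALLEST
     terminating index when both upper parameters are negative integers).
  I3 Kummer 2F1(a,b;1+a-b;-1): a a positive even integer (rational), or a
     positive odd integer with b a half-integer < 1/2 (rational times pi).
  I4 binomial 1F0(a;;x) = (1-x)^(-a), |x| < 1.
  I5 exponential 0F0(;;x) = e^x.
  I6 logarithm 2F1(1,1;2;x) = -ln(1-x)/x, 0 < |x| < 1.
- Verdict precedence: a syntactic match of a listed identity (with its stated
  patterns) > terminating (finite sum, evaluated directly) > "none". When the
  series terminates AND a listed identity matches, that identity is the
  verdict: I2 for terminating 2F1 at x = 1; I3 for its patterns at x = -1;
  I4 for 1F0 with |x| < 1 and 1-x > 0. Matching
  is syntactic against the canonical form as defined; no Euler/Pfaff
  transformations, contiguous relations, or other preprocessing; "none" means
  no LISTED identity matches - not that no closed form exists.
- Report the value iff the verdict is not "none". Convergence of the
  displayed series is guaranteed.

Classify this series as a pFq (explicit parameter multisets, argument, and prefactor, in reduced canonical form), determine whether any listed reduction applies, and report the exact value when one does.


x = -1/9 here; the reduced form reads 1F0, upper {8/7}, lower {-}, C = -7/8. Verdict at x = -1/9: the binomial series (I4) matches (the 1F0 binomial series: exponent -8/7, x = -1/9). Sum: (-7/8) * (10/9)^(-8/7).

First insight: t_0 being -7/8, factor the ratio over Q (prefactor -7/8): negated roots = parameters.
Adjacent-term ratio: r(k) = (-1/9) * (k+8/7) / [(k+1)] ; factor over Q: parameters, x = (-1/9), and C = -7/8.


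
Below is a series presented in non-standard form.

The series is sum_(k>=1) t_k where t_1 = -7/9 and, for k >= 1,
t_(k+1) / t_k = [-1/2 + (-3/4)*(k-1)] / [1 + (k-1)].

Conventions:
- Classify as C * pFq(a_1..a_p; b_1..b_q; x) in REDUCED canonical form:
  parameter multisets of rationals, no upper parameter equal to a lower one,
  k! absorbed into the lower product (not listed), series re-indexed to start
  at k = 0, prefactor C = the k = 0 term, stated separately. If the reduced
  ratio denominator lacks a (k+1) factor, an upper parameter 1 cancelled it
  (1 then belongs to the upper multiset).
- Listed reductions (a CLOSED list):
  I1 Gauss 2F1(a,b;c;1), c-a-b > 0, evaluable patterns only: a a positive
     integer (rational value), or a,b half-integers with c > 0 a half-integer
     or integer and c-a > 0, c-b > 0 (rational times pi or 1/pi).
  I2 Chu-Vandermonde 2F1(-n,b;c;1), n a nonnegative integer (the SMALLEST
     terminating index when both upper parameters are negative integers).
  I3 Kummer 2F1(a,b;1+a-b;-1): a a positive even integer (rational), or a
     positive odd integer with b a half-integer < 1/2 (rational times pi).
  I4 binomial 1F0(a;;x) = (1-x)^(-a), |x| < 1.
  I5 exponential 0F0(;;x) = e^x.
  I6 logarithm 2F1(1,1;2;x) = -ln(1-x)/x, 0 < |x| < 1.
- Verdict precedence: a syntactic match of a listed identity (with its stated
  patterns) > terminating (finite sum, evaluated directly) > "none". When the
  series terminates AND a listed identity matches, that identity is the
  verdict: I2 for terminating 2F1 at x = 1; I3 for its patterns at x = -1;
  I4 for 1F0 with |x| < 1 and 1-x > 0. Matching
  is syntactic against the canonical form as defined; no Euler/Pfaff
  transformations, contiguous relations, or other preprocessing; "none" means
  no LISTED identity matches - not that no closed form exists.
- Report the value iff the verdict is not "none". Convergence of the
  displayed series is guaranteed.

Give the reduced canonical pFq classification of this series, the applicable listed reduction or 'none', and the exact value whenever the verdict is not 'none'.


Prefactor -7/9, argument -3/4: 1F0 with upper {2/3} over lower {-}. Verdict (x = -3/4): the binomial series (I4) applies (the 1F0 binomial series: exponent -2/3, x = -3/4). Exact value: (-7/9) * (7/4)^(-2/3).

First insight: with t_0 = -7/9, roots of the ratio polynomials (C = -7/9) are the negated parameters.
Step ratio: r(k) = (-3/4) * (k+2/3) / [(k+1)] - rational in k. x = (-3/4); t_0 = -7/9; negate the roots.


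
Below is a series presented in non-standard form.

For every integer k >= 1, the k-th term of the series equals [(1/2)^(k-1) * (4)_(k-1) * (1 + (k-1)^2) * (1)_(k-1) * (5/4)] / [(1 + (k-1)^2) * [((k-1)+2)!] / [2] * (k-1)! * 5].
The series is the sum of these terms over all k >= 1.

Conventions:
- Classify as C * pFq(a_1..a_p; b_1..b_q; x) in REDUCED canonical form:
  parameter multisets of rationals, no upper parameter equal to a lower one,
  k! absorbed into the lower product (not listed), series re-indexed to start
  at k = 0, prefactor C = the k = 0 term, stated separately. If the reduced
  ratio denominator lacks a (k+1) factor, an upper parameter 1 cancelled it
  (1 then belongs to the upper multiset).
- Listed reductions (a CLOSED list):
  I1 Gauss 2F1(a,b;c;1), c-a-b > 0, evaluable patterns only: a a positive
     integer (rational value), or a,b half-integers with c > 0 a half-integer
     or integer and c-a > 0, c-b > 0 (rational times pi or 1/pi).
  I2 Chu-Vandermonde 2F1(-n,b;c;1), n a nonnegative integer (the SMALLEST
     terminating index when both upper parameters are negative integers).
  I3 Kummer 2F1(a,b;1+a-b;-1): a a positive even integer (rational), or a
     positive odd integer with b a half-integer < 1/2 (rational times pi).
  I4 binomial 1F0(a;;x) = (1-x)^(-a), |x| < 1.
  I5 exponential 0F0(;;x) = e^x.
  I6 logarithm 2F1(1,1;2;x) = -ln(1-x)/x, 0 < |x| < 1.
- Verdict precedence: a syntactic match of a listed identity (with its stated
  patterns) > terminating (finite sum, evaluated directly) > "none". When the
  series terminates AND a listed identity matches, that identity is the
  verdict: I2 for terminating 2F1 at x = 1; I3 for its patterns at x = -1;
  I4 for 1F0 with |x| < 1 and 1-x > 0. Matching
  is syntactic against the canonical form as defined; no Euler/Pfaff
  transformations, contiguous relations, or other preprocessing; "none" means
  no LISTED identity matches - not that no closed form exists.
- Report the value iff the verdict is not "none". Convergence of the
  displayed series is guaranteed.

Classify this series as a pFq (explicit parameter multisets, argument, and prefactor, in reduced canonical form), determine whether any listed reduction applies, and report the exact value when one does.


Classification (C = 1/4): 2F1 with upper {1, 4}, lower {3}, argument x = 1/2. Verdict: none. A 2F1 with upper {1, 4} fits none of I1-I6 at x = 1/2; the sum runs forever.

The tell: with t_0 = 1/4, k^2 + 1 divides numerator and denominator alike; prefactor 1/4 after cancelling.
Ratio: r(k) = (1/2) * (k+1) (k+4) / [(k+3) (k+1)] - rational; roots negated = parameters, x = (1/2), C = 1/4.


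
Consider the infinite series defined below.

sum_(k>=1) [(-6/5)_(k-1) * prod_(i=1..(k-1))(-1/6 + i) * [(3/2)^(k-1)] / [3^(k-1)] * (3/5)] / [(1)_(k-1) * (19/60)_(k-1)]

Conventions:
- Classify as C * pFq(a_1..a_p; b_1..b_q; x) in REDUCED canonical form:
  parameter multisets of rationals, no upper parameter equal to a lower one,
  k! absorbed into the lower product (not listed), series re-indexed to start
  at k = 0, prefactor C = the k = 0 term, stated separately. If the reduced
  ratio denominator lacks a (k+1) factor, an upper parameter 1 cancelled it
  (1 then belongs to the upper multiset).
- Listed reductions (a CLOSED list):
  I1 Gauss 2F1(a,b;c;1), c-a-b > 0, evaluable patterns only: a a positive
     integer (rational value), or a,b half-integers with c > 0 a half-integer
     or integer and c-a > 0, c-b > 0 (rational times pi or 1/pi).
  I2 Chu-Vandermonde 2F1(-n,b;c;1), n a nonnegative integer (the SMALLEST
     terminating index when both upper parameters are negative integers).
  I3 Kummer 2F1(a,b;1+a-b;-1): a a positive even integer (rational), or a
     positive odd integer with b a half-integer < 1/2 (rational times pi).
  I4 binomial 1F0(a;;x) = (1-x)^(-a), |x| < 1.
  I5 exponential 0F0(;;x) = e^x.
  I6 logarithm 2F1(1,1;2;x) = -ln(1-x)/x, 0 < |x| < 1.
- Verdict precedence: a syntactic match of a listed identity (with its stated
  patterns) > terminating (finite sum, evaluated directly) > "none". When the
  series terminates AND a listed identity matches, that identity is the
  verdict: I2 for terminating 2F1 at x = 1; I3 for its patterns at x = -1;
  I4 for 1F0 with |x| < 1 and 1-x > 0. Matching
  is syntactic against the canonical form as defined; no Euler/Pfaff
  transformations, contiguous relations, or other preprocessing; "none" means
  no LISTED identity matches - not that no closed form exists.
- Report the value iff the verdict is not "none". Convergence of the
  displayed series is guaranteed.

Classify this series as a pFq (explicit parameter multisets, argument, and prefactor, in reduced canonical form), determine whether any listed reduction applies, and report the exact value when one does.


The series (x = 1/2) is 2F1: upper {-6/5, 5/6}, lower {19/60}, prefactor 3/5. Verdict: none (x = 1/2): each listed identity misses the multisets {-6/5, 5/6} ; {19/60}.

The tell: x = (1/2) and (1)_k (C = 3/5) is k! itself.
Adjacent-term ratio: r(k) = (1/2) * (k-6/5) (k+5/6) / [(k+19/60) (k+1)] - rational in k, leading ratio (1/2); with t_0 = 3/5, classification follows.


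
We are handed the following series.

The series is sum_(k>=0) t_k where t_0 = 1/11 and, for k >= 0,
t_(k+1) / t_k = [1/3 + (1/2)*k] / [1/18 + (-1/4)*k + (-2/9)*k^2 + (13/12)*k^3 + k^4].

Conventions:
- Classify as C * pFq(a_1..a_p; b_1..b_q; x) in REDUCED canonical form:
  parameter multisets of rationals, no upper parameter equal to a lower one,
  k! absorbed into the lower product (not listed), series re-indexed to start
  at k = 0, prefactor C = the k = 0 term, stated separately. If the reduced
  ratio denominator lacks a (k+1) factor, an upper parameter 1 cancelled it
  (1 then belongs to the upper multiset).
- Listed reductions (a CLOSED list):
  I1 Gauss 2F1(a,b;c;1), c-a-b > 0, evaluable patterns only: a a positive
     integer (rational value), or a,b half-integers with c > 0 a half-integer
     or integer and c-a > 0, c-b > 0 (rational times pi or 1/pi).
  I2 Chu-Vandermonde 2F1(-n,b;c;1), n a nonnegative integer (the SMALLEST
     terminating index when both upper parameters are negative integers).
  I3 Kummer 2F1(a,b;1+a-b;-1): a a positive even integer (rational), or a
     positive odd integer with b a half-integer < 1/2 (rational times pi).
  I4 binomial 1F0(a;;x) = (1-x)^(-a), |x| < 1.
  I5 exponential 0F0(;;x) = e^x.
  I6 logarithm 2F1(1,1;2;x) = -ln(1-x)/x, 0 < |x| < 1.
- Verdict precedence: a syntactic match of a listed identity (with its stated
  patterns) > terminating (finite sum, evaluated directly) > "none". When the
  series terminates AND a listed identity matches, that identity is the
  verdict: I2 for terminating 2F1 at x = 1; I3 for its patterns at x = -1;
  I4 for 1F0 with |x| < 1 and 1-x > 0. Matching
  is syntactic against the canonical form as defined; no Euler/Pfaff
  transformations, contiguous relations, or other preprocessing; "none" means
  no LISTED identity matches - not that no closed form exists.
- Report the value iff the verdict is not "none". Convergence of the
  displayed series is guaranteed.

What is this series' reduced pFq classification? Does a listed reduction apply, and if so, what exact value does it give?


x = 1/2 here; the reduced form reads 0F2, upper {-}, lower {-1/3, -1/4}, C = 1/11. Verdict: no listed reduction: x = 1/2 and upper {-} fail every I1-I6 pattern.

Key observation: from the first term 1/11: cancel k + 2/3 from the displayed ratio first; then C = 1/11.
Term ratio: r(k) = (1/2) * 1 / [(k-1/3) (k-1/4) (k+1)] - poly over poly, x = (1/2) from leading terms; C = 1/11 at k = 0.


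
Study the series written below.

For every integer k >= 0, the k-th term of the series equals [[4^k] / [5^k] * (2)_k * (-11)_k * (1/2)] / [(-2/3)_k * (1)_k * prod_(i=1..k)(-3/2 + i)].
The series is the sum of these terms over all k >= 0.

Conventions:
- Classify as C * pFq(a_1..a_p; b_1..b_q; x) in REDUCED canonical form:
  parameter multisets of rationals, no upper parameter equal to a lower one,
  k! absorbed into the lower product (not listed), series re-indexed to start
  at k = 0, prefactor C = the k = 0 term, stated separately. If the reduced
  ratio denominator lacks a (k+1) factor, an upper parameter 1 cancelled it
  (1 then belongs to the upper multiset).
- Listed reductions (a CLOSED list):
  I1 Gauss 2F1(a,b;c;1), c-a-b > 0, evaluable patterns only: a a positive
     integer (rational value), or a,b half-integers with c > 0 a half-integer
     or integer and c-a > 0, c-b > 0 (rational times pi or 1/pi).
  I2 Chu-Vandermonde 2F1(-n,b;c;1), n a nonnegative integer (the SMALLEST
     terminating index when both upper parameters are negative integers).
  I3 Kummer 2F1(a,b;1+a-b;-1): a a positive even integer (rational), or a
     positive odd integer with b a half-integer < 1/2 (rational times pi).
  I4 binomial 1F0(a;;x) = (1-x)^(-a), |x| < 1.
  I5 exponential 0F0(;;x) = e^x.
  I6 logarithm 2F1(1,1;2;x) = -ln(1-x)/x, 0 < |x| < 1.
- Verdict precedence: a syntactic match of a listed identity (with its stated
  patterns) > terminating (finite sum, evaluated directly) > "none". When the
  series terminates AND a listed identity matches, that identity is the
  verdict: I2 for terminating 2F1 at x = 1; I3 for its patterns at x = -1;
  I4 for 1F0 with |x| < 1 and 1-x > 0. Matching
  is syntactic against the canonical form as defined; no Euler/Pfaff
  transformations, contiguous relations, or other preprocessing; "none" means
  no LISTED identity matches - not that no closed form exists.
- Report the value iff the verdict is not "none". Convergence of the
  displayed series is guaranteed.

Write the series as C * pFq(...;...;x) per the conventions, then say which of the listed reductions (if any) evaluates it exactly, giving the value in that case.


Reduced: x = 4/5, 2F2, upper = {-11, 2}, lower = {-2/3, -1/2}, C = 1/2. Verdict: terminating. With -11 upstairs the series is a 12-term polynomial sum; evaluated term by term. Exact value: -1156375256796332943941/6824041345214843750.

Key step: x = (4/5) and (1)_k (prefactor 1/2) is k! itself.
Ratio: r(k) = (4/5) * (k-11) (k+2) / [(k-2/3) (k-1/2) (k+1)] ; factor over Q: parameters, x = (4/5), and C = 1/2.


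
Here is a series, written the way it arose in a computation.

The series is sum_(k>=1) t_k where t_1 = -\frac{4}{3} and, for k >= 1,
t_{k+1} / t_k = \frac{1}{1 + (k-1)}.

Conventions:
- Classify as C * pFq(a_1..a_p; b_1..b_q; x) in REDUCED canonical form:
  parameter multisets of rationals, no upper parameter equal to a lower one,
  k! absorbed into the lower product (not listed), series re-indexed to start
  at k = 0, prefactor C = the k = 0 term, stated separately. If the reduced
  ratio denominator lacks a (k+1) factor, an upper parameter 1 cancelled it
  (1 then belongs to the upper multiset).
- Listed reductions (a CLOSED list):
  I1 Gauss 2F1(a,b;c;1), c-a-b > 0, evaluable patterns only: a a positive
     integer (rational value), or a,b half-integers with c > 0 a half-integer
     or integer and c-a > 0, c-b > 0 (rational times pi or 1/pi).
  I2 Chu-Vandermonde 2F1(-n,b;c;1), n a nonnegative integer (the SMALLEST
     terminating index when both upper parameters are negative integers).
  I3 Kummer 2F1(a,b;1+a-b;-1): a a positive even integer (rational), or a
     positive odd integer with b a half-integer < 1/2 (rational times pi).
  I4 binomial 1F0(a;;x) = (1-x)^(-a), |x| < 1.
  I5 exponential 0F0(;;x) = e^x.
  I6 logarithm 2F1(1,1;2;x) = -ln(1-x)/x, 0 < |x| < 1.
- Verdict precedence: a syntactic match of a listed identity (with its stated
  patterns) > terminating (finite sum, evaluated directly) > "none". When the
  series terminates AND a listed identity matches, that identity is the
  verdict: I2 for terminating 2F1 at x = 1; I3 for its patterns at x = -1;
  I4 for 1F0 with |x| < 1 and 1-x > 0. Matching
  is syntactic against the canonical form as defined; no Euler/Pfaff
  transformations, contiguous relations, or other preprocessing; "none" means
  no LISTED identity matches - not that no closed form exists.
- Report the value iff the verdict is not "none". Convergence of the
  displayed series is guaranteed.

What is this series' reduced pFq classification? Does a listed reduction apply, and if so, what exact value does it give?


Reduced: x = 1, 0F0, upper = {-}, lower = {-}, C = -\frac{4}{3}. Verdict (x = 1): the exponential series (I5) applies (the 0F0 exponential series at x = 1). Exact value: \left(-\frac{4}{3}\right) \cdot e^{1}.

Key step: from the first term -\frac{4}{3}: factor the ratio over Q (prefactor -4/3): negated roots = parameters.
Step ratio: r(k) = 1 * 1 / [(k+1)] - rational; roots negated = parameters, x = 1, C = -\frac{4}{3}.


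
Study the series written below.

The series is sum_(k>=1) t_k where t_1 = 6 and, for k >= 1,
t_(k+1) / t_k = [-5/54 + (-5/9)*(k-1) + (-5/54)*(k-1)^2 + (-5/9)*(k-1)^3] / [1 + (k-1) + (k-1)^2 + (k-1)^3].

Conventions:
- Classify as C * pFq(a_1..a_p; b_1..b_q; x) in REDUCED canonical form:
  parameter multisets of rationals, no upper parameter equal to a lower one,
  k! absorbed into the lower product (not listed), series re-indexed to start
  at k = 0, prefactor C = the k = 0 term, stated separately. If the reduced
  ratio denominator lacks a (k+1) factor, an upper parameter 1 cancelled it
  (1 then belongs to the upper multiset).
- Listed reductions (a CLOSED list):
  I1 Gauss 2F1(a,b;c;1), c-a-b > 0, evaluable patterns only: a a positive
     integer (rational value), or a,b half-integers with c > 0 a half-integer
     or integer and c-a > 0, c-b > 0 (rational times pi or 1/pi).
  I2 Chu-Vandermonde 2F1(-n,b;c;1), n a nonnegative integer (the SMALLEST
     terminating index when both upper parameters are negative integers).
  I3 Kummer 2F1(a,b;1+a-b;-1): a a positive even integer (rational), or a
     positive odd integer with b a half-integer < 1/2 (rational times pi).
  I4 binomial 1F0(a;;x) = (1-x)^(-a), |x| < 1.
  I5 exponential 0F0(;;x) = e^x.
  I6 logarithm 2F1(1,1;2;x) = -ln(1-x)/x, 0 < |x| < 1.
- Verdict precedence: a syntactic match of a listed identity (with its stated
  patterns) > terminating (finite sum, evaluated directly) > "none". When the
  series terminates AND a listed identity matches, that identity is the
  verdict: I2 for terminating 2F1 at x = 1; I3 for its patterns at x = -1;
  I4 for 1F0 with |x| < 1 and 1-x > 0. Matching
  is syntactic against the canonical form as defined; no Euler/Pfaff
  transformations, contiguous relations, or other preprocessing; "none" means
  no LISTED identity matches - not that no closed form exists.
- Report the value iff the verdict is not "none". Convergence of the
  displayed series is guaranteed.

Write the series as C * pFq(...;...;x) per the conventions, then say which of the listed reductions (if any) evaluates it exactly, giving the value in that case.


The series (x = -5/9) is 1F0: upper {1/6}, lower {-}, prefactor 6. Verdict: the binomial series (I4) applies (the 1F0 binomial series: exponent -1/6, x = -5/9). Value: 6 * (14/9)^(-1/6).

First insight: x = (-5/9) and cancel k^2 + 1 from the displayed ratio first; then C = 6, x = -5/9.
Consecutive-term ratio: r(k) = (-5/9) * (k+1/6) / [(k+1)] - rational in k. x = (-5/9); t_0 = 6; negate the roots.


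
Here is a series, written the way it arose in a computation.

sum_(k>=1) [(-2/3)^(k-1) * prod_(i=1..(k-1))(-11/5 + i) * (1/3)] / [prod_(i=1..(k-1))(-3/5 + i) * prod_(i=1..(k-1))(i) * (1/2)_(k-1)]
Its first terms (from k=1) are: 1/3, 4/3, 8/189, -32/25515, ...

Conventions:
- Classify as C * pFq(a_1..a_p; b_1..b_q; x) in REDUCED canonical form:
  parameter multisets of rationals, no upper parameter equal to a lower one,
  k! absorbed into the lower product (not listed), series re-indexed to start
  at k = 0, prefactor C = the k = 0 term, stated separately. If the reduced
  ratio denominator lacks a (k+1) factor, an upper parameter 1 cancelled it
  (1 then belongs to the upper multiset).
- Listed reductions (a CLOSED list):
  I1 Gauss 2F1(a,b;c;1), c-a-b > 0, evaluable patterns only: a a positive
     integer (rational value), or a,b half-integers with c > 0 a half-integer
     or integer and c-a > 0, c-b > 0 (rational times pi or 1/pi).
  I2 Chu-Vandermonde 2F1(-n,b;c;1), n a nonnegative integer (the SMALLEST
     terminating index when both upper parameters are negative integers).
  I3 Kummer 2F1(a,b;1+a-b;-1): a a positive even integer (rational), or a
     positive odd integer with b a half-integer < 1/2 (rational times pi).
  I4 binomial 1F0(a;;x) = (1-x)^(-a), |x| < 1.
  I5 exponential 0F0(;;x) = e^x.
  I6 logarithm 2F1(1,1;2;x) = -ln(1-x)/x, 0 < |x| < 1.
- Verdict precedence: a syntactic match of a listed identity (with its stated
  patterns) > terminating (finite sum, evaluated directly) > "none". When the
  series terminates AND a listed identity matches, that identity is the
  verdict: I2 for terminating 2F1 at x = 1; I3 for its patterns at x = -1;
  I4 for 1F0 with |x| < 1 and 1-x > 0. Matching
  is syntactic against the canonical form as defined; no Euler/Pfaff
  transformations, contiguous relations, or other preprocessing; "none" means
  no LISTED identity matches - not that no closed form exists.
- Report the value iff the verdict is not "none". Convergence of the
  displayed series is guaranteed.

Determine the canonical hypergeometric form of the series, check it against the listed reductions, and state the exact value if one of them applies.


With C = 1/3: the canonical form is 1F2(-6/5; 2/5, 1/2; -2/3). Verdict: no listed reduction: x = -2/3 and upper {-6/5} fail every I1-I6 pattern.

First insight: t_0 = 1/3 here, and the lower running product (prefactor 1/3) is a rising factorial.
Step ratio: r(k) = (-2/3) * (k-6/5) / [(k+2/5) (k+1/2) (k+1)] - rational in k, leading ratio (-2/3); with t_0 = 1/3, classification follows.


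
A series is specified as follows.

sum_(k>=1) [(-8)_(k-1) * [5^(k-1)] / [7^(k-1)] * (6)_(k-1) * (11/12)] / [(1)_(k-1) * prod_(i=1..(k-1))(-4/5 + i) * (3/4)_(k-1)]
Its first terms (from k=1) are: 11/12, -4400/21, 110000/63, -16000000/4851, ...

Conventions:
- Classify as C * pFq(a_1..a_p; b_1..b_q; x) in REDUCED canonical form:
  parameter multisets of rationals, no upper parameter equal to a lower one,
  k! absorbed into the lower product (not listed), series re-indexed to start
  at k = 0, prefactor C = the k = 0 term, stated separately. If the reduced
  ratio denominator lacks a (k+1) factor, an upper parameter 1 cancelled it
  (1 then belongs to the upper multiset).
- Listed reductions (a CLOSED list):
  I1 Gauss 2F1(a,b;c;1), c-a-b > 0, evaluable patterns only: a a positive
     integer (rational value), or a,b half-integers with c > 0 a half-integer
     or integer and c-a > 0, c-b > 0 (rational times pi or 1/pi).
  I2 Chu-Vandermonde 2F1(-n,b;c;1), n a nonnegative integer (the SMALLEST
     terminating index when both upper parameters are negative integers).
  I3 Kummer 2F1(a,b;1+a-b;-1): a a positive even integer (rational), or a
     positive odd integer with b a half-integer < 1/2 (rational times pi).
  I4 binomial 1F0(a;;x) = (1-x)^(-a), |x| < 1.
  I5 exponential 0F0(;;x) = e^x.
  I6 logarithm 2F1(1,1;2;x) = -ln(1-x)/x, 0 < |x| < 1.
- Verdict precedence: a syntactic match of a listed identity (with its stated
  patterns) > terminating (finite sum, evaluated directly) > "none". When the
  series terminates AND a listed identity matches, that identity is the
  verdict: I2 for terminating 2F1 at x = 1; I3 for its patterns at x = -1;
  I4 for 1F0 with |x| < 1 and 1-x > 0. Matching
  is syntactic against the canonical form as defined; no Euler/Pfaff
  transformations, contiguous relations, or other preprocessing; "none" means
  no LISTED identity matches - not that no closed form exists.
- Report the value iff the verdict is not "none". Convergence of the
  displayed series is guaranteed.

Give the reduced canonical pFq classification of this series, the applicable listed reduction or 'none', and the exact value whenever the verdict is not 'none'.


Canonical form: C = 11/12 times 2F2 with upper {-8, 6}, lower {1/5, 3/4}, x = 5/7. Verdict: terminating. With -8 upstairs the series is a 9-term polynomial sum; evaluated term by term. Sum: -752322891231752897939/7066603788096064212.

First insight: t_0 = 11/12 here, and the two geometric factors (C = 11/12, x = 5/7) combine into one argument.
Ratio: r(k) = (5/7) * (k-8) (k+6) / [(k+1/5) (k+3/4) (k+1)] - rational in k. x = (5/7); t_0 = 11/12; negate the roots.


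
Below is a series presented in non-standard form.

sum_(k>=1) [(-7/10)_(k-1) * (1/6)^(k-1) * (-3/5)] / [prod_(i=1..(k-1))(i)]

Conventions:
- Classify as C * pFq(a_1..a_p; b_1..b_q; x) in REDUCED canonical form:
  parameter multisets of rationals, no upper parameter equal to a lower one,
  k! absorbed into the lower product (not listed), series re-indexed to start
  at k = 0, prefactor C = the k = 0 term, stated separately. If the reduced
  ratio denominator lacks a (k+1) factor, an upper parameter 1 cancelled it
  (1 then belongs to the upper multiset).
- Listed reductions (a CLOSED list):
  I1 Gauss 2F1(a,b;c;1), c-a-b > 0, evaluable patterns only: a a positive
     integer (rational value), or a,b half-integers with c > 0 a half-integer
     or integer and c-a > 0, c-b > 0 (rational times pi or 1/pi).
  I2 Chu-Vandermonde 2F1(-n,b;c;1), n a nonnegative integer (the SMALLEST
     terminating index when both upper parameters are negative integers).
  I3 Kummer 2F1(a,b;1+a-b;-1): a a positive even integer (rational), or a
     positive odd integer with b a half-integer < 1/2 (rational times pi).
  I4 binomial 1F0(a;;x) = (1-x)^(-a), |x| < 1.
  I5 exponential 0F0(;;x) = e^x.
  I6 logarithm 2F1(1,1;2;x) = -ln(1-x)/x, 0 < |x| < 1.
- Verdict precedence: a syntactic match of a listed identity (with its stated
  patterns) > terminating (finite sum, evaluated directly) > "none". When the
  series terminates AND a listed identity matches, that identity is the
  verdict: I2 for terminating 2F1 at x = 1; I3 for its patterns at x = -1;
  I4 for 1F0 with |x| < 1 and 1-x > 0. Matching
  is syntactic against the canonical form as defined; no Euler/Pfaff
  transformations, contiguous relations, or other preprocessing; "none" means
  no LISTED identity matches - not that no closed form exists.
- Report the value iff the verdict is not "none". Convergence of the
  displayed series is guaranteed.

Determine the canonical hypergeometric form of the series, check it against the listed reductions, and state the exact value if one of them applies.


Reduced: x = 1/6, 1F0, upper = {-7/10}, lower = {-}, C = -3/5. Verdict: this is the binomial series (I4) (the 1F0 binomial series: exponent 7/10, x = 1/6). Hence: (-3/5) * (5/6)^(7/10).

The tell: x = (1/6) and the product of the first k integers (prefactor -3/5) is k!.
Consecutive-term ratio: r(k) = (1/6) * (k-7/10) / [(k+1)] - poly over poly, x = (1/6) from leading terms; C = -3/5 at k = 0.


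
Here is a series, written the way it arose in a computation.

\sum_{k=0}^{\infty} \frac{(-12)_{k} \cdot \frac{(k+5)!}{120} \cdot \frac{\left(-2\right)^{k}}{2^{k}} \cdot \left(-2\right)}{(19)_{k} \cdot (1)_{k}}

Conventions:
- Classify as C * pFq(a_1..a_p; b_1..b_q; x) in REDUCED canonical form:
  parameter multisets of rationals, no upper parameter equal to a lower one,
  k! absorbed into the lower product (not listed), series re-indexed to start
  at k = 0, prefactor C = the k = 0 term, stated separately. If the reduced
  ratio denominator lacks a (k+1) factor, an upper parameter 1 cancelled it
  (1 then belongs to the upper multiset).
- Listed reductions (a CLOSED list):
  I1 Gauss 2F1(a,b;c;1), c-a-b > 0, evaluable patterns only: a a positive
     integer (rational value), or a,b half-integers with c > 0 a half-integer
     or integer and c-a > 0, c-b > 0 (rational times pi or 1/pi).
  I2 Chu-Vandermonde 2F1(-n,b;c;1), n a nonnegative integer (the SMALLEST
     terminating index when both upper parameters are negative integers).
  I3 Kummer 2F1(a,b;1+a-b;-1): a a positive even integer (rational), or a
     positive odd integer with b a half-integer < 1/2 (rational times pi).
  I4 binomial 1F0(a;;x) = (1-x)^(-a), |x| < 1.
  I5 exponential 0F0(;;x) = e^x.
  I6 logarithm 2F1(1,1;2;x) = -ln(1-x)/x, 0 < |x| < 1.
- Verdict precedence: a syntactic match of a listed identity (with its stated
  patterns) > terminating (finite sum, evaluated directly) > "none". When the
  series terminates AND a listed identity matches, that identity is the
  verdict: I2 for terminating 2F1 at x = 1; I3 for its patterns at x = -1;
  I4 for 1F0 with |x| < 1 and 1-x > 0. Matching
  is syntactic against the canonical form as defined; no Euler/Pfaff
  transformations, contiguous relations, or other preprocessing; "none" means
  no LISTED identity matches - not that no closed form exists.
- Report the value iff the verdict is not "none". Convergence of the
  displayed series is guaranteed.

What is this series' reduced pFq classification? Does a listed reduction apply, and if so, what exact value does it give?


Prefactor -2, argument -1: 2F1 with upper {-12, 6} over lower {19}. Verdict (x = -1): Kummer's theorem (I3) applies (x = -1; c = 19 equals 1+a-b for upper {-12, 6}: listed pattern). Exact value: -\frac{408}{5}.

Key step: t_0 being -2, the factorial ratio (C = -2, x = -1) (k+a-1)!/(a-1)! is a rising factorial (a)_k.
Step ratio: r(k) = -1 * (k-12) (k+6) / [(k+19) (k+1)] - rational in k. x = -1; t_0 = -2; negate the roots.


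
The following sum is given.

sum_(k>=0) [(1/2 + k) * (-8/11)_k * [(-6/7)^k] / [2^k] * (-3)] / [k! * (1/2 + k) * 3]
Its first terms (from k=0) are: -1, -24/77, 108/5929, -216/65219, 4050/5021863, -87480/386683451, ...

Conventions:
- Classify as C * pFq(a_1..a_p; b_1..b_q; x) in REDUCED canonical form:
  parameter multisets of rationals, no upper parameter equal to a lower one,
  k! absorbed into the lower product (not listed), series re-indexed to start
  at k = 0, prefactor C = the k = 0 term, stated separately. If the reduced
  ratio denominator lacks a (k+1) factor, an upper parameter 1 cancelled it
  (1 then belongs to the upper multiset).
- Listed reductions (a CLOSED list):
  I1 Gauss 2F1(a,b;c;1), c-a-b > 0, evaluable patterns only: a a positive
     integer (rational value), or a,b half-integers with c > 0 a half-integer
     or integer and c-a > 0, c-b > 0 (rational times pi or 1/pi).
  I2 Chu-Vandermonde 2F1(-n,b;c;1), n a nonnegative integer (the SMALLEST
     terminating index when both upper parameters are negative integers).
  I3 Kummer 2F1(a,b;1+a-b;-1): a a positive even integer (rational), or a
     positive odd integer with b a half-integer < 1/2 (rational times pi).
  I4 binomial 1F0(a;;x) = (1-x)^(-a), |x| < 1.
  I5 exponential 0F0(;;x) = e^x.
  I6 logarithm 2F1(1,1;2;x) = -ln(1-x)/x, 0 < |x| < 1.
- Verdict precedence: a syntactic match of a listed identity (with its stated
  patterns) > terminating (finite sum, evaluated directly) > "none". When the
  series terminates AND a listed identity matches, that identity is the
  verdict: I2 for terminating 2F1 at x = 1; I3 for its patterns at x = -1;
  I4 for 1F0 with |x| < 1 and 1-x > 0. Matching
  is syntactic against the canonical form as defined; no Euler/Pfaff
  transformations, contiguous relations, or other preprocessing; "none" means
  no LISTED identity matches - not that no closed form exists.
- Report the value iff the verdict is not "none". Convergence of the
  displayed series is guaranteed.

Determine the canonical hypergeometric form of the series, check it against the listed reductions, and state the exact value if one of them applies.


With C = -1: the canonical form is 1F0(-8/11; -; -3/7). Verdict: the I4 binomial reduction fires (the 1F0 binomial series: exponent 8/11, x = -3/7). Sum: (-1) * (10/7)^(8/11).

Structural cue: t_0 being -1, the constant factors (C = -1) combine into one prefactor.
Term ratio: r(k) = (-3/7) * (k-8/11) / [(k+1)] ; factor over Q: parameters, x = (-3/7), and C = -1.


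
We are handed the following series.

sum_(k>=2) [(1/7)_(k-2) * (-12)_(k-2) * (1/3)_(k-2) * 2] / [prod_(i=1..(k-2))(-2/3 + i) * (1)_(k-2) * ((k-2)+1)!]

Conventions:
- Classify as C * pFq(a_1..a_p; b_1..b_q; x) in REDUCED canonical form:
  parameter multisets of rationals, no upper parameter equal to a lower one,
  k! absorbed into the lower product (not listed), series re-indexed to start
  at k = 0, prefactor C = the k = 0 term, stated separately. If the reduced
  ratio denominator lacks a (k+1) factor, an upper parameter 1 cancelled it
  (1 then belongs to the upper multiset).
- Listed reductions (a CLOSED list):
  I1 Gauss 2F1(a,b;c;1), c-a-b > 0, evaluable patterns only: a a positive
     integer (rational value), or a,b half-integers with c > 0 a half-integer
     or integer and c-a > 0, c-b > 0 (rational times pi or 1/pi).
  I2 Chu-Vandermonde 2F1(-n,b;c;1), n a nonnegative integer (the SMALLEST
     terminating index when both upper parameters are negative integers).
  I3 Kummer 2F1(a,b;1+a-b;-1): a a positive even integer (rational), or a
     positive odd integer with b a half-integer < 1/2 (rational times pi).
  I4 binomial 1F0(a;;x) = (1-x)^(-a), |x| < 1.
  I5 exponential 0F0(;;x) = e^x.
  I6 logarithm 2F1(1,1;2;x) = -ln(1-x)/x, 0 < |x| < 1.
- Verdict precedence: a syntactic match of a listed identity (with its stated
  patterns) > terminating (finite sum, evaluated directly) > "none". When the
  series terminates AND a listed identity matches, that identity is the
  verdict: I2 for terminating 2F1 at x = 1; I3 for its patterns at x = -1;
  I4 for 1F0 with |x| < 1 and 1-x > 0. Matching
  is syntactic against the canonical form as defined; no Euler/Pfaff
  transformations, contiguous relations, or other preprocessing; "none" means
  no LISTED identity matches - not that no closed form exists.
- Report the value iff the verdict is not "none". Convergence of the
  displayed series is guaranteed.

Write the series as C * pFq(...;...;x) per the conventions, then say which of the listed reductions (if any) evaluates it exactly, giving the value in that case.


Structural cue: t_0 = 2 here, and the parameter 1/3 appears in both the upper and lower lists and cancels.
Term ratio: r(k) = 1 * (k-12) (k+1/7) / [(k+2) (k+1)] - rational in k. x = 1; t_0 = 2; negate the roots.

Canonical form: C = 2 times 2F1 with upper {-12, 1/7}, lower {2}, x = 1. Verdict: Chu-Vandermonde (I2) fires (terminating 2F1 at x = 1 with n = 12, b = 1/7, c = 2). Hence: 141067349460/96889010407.


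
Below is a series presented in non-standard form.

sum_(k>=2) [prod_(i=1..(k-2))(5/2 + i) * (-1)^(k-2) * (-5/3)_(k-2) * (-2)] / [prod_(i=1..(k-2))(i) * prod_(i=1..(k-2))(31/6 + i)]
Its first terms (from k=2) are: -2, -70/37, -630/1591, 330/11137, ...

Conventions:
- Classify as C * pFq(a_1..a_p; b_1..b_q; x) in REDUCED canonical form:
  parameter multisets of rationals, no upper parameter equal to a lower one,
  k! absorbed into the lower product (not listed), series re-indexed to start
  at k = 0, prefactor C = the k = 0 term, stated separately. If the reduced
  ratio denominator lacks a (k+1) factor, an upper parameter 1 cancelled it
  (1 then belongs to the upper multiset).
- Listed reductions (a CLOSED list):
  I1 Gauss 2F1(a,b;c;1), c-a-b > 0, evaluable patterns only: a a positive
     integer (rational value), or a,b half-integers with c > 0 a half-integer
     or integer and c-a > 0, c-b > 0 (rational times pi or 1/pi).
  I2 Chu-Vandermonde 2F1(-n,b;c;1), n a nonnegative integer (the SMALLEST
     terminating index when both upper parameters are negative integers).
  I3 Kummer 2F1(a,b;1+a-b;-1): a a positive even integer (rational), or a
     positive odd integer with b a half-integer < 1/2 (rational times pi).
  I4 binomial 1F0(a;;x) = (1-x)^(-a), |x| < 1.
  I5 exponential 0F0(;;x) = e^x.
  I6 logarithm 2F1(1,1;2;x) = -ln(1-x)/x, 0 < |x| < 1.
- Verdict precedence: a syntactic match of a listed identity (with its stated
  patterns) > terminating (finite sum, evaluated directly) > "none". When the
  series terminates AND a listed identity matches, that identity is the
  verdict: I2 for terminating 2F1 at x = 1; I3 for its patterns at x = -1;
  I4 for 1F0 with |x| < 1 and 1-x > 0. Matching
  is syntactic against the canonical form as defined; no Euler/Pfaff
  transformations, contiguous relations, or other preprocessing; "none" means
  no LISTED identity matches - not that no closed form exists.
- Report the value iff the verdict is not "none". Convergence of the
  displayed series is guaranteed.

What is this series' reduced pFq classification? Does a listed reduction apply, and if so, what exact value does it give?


Key observation: with t_0 = -2, the product of the first k integers (prefactor -2) is k!.
Term ratio: r(k) = (-1) * (k-5/3) (k+7/2) / [(k+37/6) (k+1)] - poly over poly, x = (-1) from leading terms; C = -2 at k = 0.

Prefactor -2, argument -1: 2F1 with upper {-5/3, 7/2} over lower {37/6}. Verdict: none - this 2F1 at x = -1 matches no listed pattern, and upper {-5/3, 7/2} holds no stopper.
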